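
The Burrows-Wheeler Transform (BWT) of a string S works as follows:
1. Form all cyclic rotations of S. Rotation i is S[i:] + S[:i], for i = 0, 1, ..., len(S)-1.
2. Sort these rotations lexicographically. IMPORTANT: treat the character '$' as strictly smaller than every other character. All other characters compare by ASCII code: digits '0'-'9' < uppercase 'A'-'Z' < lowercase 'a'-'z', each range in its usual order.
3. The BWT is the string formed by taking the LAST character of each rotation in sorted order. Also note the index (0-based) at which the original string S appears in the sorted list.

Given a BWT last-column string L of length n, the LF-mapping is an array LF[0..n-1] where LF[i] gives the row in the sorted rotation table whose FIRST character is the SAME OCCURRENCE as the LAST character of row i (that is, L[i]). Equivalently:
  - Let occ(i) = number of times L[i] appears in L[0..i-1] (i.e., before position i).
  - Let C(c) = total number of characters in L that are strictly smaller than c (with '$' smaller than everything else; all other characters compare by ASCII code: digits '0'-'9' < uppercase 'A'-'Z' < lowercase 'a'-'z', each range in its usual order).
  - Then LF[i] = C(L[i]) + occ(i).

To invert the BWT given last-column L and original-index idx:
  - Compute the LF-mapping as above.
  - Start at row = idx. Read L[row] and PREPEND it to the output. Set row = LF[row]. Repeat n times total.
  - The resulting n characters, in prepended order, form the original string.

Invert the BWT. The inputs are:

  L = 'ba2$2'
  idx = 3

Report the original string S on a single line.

Answer: a22b$

Derivation:
LF mapping: 4 3 1 0 2
Walk LF starting at row 3, prepending L[row]:
  step 1: row=3, L[3]='$', prepend. Next row=LF[3]=0
  step 2: row=0, L[0]='b', prepend. Next row=LF[0]=4
  step 3: row=4, L[4]='2', prepend. Next row=LF[4]=2
  step 4: row=2, L[2]='2', prepend. Next row=LF[2]=1
  step 5: row=1, L[1]='a', prepend. Next row=LF[1]=3
Reversed output: a22b$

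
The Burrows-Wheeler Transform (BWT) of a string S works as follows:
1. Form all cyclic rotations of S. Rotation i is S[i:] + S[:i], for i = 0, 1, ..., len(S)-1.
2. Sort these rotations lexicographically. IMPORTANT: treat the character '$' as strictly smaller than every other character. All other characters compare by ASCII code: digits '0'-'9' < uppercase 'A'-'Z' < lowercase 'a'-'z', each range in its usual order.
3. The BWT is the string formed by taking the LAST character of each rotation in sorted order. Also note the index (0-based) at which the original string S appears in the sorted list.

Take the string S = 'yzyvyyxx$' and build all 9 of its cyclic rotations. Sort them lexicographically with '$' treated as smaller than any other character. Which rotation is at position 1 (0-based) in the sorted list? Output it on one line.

All 9 rotations (rotation i = S[i:]+S[:i]):
  rot[0] = yzyvyyxx$
  rot[1] = zyvyyxx$y
  rot[2] = yvyyxx$yz
  rot[3] = vyyxx$yzy
  rot[4] = yyxx$yzyv
  rot[5] = yxx$yzyvy
  rot[6] = xx$yzyvyy
  rot[7] = x$yzyvyyx
  rot[8] = $yzyvyyxx
Sorted (with $ < everything):
  sorted[0] = $yzyvyyxx
  sorted[1] = vyyxx$yzy
  sorted[2] = x$yzyvyyx
  sorted[3] = xx$yzyvyy
  sorted[4] = yvyyxx$yz
  sorted[5] = yxx$yzyvy
  sorted[6] = yyxx$yzyv
  sorted[7] = yzyvyyxx$
  sorted[8] = zyvyyxx$y
sorted[1] = vyyxx$yzy

Answer: vyyxx$yzy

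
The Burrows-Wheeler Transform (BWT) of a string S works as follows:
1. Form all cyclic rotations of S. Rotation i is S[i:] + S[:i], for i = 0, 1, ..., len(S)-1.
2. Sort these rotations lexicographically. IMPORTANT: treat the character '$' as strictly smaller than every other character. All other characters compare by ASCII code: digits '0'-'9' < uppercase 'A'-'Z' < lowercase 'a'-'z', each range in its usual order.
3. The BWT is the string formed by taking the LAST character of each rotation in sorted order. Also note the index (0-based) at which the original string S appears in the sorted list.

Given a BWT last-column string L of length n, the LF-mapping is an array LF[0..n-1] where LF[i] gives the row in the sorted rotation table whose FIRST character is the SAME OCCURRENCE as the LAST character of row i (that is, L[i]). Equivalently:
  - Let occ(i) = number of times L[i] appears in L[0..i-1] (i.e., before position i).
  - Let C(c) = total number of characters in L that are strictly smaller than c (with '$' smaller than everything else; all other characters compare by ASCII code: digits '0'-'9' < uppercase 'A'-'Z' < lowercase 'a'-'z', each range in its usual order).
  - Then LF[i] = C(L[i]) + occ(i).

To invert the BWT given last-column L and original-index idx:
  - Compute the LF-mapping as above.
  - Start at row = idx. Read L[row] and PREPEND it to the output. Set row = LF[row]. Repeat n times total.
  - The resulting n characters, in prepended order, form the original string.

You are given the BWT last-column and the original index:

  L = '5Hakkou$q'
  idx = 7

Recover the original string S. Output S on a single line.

Answer: quokkaH5$

Derivation:
LF mapping: 1 2 3 4 5 6 8 0 7
Walk LF starting at row 7, prepending L[row]:
  step 1: row=7, L[7]='$', prepend. Next row=LF[7]=0
  step 2: row=0, L[0]='5', prepend. Next row=LF[0]=1
  step 3: row=1, L[1]='H', prepend. Next row=LF[1]=2
  step 4: row=2, L[2]='a', prepend. Next row=LF[2]=3
  step 5: row=3, L[3]='k', prepend. Next row=LF[3]=4
  step 6: row=4, L[4]='k', prepend. Next row=LF[4]=5
  step 7: row=5, L[5]='o', prepend. Next row=LF[5]=6
  step 8: row=6, L[6]='u', prepend. Next row=LF[6]=8
  step 9: row=8, L[8]='q', prepend. Next row=LF[8]=7
Reversed output: quokkaH5$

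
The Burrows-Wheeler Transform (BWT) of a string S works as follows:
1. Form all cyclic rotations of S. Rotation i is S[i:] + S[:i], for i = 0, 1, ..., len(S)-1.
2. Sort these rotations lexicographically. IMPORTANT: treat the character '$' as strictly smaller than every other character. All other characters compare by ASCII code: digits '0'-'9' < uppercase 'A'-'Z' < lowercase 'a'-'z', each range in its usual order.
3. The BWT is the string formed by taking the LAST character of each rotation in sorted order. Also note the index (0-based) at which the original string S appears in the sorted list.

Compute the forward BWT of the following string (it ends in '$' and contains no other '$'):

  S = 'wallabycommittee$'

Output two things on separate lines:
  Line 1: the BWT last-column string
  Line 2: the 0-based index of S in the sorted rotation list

All 17 rotations (rotation i = S[i:]+S[:i]):
  rot[0] = wallabycommittee$
  rot[1] = allabycommittee$w
  rot[2] = llabycommittee$wa
  rot[3] = labycommittee$wal
  rot[4] = abycommittee$wall
  rot[5] = bycommittee$walla
  rot[6] = ycommittee$wallab
  rot[7] = committee$wallaby
  rot[8] = ommittee$wallabyc
  rot[9] = mmittee$wallabyco
  rot[10] = mittee$wallabycom
  rot[11] = ittee$wallabycomm
  rot[12] = ttee$wallabycommi
  rot[13] = tee$wallabycommit
  rot[14] = ee$wallabycommitt
  rot[15] = e$wallabycommitte
  rot[16] = $wallabycommittee
Sorted (with $ < everything):
  sorted[0] = $wallabycommittee  (last char: 'e')
  sorted[1] = abycommittee$wall  (last char: 'l')
  sorted[2] = allabycommittee$w  (last char: 'w')
  sorted[3] = bycommittee$walla  (last char: 'a')
  sorted[4] = committee$wallaby  (last char: 'y')
  sorted[5] = e$wallabycommitte  (last char: 'e')
  sorted[6] = ee$wallabycommitt  (last char: 't')
  sorted[7] = ittee$wallabycomm  (last char: 'm')
  sorted[8] = labycommittee$wal  (last char: 'l')
  sorted[9] = llabycommittee$wa  (last char: 'a')
  sorted[10] = mittee$wallabycom  (last char: 'm')
  sorted[11] = mmittee$wallabyco  (last char: 'o')
  sorted[12] = ommittee$wallabyc  (last char: 'c')
  sorted[13] = tee$wallabycommit  (last char: 't')
  sorted[14] = ttee$wallabycommi  (last char: 'i')
  sorted[15] = wallabycommittee$  (last char: '$')
  sorted[16] = ycommittee$wallab  (last char: 'b')
Last column: elwayetmlamocti$b
Original string S is at sorted index 15

Answer: elwayetmlamocti$b
15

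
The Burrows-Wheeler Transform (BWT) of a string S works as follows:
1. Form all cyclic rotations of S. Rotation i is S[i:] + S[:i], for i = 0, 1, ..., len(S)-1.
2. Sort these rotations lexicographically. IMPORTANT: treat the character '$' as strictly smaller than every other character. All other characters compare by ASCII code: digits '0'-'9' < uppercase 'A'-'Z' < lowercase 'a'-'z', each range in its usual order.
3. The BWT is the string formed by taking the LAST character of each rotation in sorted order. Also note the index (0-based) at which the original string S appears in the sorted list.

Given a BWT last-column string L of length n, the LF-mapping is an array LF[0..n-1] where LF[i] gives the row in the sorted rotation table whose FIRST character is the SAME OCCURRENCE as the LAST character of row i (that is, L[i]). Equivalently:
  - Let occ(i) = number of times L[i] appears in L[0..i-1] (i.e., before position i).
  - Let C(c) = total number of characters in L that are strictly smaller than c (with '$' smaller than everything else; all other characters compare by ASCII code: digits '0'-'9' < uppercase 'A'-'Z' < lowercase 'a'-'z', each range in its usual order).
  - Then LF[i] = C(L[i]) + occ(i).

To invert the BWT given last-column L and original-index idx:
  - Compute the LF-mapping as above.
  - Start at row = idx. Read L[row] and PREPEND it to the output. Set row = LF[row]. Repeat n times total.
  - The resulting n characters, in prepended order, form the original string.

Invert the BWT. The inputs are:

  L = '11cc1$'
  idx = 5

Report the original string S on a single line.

LF mapping: 1 2 4 5 3 0
Walk LF starting at row 5, prepending L[row]:
  step 1: row=5, L[5]='$', prepend. Next row=LF[5]=0
  step 2: row=0, L[0]='1', prepend. Next row=LF[0]=1
  step 3: row=1, L[1]='1', prepend. Next row=LF[1]=2
  step 4: row=2, L[2]='c', prepend. Next row=LF[2]=4
  step 5: row=4, L[4]='1', prepend. Next row=LF[4]=3
  step 6: row=3, L[3]='c', prepend. Next row=LF[3]=5
Reversed output: c1c11$

Answer: c1c11$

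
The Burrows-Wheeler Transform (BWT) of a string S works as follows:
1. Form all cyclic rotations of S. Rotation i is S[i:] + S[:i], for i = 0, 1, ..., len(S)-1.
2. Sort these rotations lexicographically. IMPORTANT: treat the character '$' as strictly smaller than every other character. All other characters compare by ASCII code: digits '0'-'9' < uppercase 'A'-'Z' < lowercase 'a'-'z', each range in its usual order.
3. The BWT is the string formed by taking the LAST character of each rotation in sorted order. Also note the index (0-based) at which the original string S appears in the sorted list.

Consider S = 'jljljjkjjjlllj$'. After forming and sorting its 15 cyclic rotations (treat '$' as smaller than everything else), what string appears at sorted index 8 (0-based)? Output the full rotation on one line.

Answer: jlllj$jljljjkjj

Derivation:
All 15 rotations (rotation i = S[i:]+S[:i]):
  rot[0] = jljljjkjjjlllj$
  rot[1] = ljljjkjjjlllj$j
  rot[2] = jljjkjjjlllj$jl
  rot[3] = ljjkjjjlllj$jlj
  rot[4] = jjkjjjlllj$jljl
  rot[5] = jkjjjlllj$jljlj
  rot[6] = kjjjlllj$jljljj
  rot[7] = jjjlllj$jljljjk
  rot[8] = jjlllj$jljljjkj
  rot[9] = jlllj$jljljjkjj
  rot[10] = lllj$jljljjkjjj
  rot[11] = llj$jljljjkjjjl
  rot[12] = lj$jljljjkjjjll
  rot[13] = j$jljljjkjjjlll
  rot[14] = $jljljjkjjjlllj
Sorted (with $ < everything):
  sorted[0] = $jljljjkjjjlllj
  sorted[1] = j$jljljjkjjjlll
  sorted[2] = jjjlllj$jljljjk
  sorted[3] = jjkjjjlllj$jljl
  sorted[4] = jjlllj$jljljjkj
  sorted[5] = jkjjjlllj$jljlj
  sorted[6] = jljjkjjjlllj$jl
  sorted[7] = jljljjkjjjlllj$
  sorted[8] = jlllj$jljljjkjj
  sorted[9] = kjjjlllj$jljljj
  sorted[10] = lj$jljljjkjjjll
  sorted[11] = ljjkjjjlllj$jlj
  sorted[12] = ljljjkjjjlllj$j
  sorted[13] = llj$jljljjkjjjl
  sorted[14] = lllj$jljljjkjjj
sorted[8] = jlllj$jljljjkjj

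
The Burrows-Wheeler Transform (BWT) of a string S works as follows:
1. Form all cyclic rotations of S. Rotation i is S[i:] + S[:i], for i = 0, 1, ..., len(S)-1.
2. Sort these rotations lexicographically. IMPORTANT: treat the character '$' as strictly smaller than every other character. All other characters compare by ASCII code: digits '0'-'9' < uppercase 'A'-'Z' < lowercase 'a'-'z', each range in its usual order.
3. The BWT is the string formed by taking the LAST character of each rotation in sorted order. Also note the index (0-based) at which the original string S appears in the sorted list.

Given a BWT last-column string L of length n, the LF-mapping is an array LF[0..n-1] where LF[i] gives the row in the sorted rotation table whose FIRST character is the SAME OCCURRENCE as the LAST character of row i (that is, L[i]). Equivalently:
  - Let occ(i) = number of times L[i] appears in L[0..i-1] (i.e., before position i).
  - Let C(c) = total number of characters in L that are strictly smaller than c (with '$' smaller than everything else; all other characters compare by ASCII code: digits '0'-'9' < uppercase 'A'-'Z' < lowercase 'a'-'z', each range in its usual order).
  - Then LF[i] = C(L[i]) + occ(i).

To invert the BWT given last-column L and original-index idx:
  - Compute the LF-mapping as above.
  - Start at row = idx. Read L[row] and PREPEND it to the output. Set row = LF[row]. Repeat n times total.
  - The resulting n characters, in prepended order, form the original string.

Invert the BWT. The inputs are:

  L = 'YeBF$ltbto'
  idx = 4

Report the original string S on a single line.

LF mapping: 3 5 1 2 0 6 8 4 9 7
Walk LF starting at row 4, prepending L[row]:
  step 1: row=4, L[4]='$', prepend. Next row=LF[4]=0
  step 2: row=0, L[0]='Y', prepend. Next row=LF[0]=3
  step 3: row=3, L[3]='F', prepend. Next row=LF[3]=2
  step 4: row=2, L[2]='B', prepend. Next row=LF[2]=1
  step 5: row=1, L[1]='e', prepend. Next row=LF[1]=5
  step 6: row=5, L[5]='l', prepend. Next row=LF[5]=6
  step 7: row=6, L[6]='t', prepend. Next row=LF[6]=8
  step 8: row=8, L[8]='t', prepend. Next row=LF[8]=9
  step 9: row=9, L[9]='o', prepend. Next row=LF[9]=7
  step 10: row=7, L[7]='b', prepend. Next row=LF[7]=4
Reversed output: bottleBFY$

Answer: bottleBFY$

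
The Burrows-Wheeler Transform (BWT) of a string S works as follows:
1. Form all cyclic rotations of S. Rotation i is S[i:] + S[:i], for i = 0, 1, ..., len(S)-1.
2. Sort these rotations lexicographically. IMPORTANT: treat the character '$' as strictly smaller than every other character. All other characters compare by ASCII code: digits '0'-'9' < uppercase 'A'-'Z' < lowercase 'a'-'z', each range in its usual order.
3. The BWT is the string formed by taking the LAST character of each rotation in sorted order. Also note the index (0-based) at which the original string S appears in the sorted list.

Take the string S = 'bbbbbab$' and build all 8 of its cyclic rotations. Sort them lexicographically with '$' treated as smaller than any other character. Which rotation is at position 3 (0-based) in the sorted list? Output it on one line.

All 8 rotations (rotation i = S[i:]+S[:i]):
  rot[0] = bbbbbab$
  rot[1] = bbbbab$b
  rot[2] = bbbab$bb
  rot[3] = bbab$bbb
  rot[4] = bab$bbbb
  rot[5] = ab$bbbbb
  rot[6] = b$bbbbba
  rot[7] = $bbbbbab
Sorted (with $ < everything):
  sorted[0] = $bbbbbab
  sorted[1] = ab$bbbbb
  sorted[2] = b$bbbbba
  sorted[3] = bab$bbbb
  sorted[4] = bbab$bbb
  sorted[5] = bbbab$bb
  sorted[6] = bbbbab$b
  sorted[7] = bbbbbab$
sorted[3] = bab$bbbb

Answer: bab$bbbb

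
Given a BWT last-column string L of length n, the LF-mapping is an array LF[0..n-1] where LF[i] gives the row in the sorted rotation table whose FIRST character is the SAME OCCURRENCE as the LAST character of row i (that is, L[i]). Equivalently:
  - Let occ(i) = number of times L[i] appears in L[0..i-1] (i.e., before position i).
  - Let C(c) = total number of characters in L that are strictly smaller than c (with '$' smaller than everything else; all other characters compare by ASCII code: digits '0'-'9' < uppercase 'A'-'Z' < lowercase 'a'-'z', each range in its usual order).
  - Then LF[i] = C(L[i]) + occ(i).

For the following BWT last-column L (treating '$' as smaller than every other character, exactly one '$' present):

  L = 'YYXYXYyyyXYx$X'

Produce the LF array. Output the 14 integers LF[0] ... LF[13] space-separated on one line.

Char counts: '$':1, 'X':4, 'Y':5, 'x':1, 'y':3
C (first-col start): C('$')=0, C('X')=1, C('Y')=5, C('x')=10, C('y')=11
L[0]='Y': occ=0, LF[0]=C('Y')+0=5+0=5
L[1]='Y': occ=1, LF[1]=C('Y')+1=5+1=6
L[2]='X': occ=0, LF[2]=C('X')+0=1+0=1
L[3]='Y': occ=2, LF[3]=C('Y')+2=5+2=7
L[4]='X': occ=1, LF[4]=C('X')+1=1+1=2
L[5]='Y': occ=3, LF[5]=C('Y')+3=5+3=8
L[6]='y': occ=0, LF[6]=C('y')+0=11+0=11
L[7]='y': occ=1, LF[7]=C('y')+1=11+1=12
L[8]='y': occ=2, LF[8]=C('y')+2=11+2=13
L[9]='X': occ=2, LF[9]=C('X')+2=1+2=3
L[10]='Y': occ=4, LF[10]=C('Y')+4=5+4=9
L[11]='x': occ=0, LF[11]=C('x')+0=10+0=10
L[12]='$': occ=0, LF[12]=C('$')+0=0+0=0
L[13]='X': occ=3, LF[13]=C('X')+3=1+3=4

Answer: 5 6 1 7 2 8 11 12 13 3 9 10 0 4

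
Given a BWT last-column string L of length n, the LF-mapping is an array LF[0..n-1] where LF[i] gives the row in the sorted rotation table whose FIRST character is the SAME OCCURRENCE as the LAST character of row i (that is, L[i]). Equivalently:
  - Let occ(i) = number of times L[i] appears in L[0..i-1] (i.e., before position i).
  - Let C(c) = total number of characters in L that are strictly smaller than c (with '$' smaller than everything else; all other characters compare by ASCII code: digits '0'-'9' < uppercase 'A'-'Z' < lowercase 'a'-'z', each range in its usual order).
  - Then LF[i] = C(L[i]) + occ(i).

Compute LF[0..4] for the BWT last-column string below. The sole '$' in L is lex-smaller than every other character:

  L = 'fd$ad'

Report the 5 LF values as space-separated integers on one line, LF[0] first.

Char counts: '$':1, 'a':1, 'd':2, 'f':1
C (first-col start): C('$')=0, C('a')=1, C('d')=2, C('f')=4
L[0]='f': occ=0, LF[0]=C('f')+0=4+0=4
L[1]='d': occ=0, LF[1]=C('d')+0=2+0=2
L[2]='$': occ=0, LF[2]=C('$')+0=0+0=0
L[3]='a': occ=0, LF[3]=C('a')+0=1+0=1
L[4]='d': occ=1, LF[4]=C('d')+1=2+1=3

Answer: 4 2 0 1 3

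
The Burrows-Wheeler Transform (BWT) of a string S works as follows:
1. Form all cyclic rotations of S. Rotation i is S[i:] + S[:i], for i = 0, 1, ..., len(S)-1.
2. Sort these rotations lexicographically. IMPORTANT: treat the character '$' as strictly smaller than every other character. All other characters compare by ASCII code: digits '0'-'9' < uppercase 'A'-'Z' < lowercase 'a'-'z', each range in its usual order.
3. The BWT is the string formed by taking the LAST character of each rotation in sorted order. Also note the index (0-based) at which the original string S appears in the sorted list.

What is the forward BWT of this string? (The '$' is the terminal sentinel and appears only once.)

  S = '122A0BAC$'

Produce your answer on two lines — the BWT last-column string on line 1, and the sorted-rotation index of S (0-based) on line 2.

Answer: CA$122B0A
2

Derivation:
All 9 rotations (rotation i = S[i:]+S[:i]):
  rot[0] = 122A0BAC$
  rot[1] = 22A0BAC$1
  rot[2] = 2A0BAC$12
  rot[3] = A0BAC$122
  rot[4] = 0BAC$122A
  rot[5] = BAC$122A0
  rot[6] = AC$122A0B
  rot[7] = C$122A0BA
  rot[8] = $122A0BAC
Sorted (with $ < everything):
  sorted[0] = $122A0BAC  (last char: 'C')
  sorted[1] = 0BAC$122A  (last char: 'A')
  sorted[2] = 122A0BAC$  (last char: '$')
  sorted[3] = 22A0BAC$1  (last char: '1')
  sorted[4] = 2A0BAC$12  (last char: '2')
  sorted[5] = A0BAC$122  (last char: '2')
  sorted[6] = AC$122A0B  (last char: 'B')
  sorted[7] = BAC$122A0  (last char: '0')
  sorted[8] = C$122A0BA  (last char: 'A')
Last column: CA$122B0A
Original string S is at sorted index 2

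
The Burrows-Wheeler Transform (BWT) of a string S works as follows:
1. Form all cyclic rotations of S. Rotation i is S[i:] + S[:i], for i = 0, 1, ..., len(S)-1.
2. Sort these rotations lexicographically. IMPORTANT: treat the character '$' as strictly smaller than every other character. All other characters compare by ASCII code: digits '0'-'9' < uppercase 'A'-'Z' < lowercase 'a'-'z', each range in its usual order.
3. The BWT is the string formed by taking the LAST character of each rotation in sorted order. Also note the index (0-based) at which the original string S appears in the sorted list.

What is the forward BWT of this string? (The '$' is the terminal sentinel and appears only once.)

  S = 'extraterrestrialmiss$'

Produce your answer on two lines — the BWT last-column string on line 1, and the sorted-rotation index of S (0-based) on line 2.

Answer: sirtr$rmaltrtesieaxse
5

Derivation:
All 21 rotations (rotation i = S[i:]+S[:i]):
  rot[0] = extraterrestrialmiss$
  rot[1] = xtraterrestrialmiss$e
  rot[2] = traterrestrialmiss$ex
  rot[3] = raterrestrialmiss$ext
  rot[4] = aterrestrialmiss$extr
  rot[5] = terrestrialmiss$extra
  rot[6] = errestrialmiss$extrat
  rot[7] = rrestrialmiss$extrate
  rot[8] = restrialmiss$extrater
  rot[9] = estrialmiss$extraterr
  rot[10] = strialmiss$extraterre
  rot[11] = trialmiss$extraterres
  rot[12] = rialmiss$extraterrest
  rot[13] = ialmiss$extraterrestr
  rot[14] = almiss$extraterrestri
  rot[15] = lmiss$extraterrestria
  rot[16] = miss$extraterrestrial
  rot[17] = iss$extraterrestrialm
  rot[18] = ss$extraterrestrialmi
  rot[19] = s$extraterrestrialmis
  rot[20] = $extraterrestrialmiss
Sorted (with $ < everything):
  sorted[0] = $extraterrestrialmiss  (last char: 's')
  sorted[1] = almiss$extraterrestri  (last char: 'i')
  sorted[2] = aterrestrialmiss$extr  (last char: 'r')
  sorted[3] = errestrialmiss$extrat  (last char: 't')
  sorted[4] = estrialmiss$extraterr  (last char: 'r')
  sorted[5] = extraterrestrialmiss$  (last char: '$')
  sorted[6] = ialmiss$extraterrestr  (last char: 'r')
  sorted[7] = iss$extraterrestrialm  (last char: 'm')
  sorted[8] = lmiss$extraterrestria  (last char: 'a')
  sorted[9] = miss$extraterrestrial  (last char: 'l')
  sorted[10] = raterrestrialmiss$ext  (last char: 't')
  sorted[11] = restrialmiss$extrater  (last char: 'r')
  sorted[12] = rialmiss$extraterrest  (last char: 't')
  sorted[13] = rrestrialmiss$extrate  (last char: 'e')
  sorted[14] = s$extraterrestrialmis  (last char: 's')
  sorted[15] = ss$extraterrestrialmi  (last char: 'i')
  sorted[16] = strialmiss$extraterre  (last char: 'e')
  sorted[17] = terrestrialmiss$extra  (last char: 'a')
  sorted[18] = traterrestrialmiss$ex  (last char: 'x')
  sorted[19] = trialmiss$extraterres  (last char: 's')
  sorted[20] = xtraterrestrialmiss$e  (last char: 'e')
Last column: sirtr$rmaltrtesieaxse
Original string S is at sorted index 5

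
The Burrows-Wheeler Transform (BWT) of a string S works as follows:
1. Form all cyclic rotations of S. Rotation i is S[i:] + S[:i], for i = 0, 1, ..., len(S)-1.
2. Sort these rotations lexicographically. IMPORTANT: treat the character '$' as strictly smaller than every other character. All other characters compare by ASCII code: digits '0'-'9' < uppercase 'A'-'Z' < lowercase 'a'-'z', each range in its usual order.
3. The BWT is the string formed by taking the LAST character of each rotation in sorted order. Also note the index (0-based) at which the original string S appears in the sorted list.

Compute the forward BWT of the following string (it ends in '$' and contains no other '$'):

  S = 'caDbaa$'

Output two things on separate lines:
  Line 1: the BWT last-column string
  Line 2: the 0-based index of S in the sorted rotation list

Answer: aaacbD$
6

Derivation:
All 7 rotations (rotation i = S[i:]+S[:i]):
  rot[0] = caDbaa$
  rot[1] = aDbaa$c
  rot[2] = Dbaa$ca
  rot[3] = baa$caD
  rot[4] = aa$caDb
  rot[5] = a$caDba
  rot[6] = $caDbaa
Sorted (with $ < everything):
  sorted[0] = $caDbaa  (last char: 'a')
  sorted[1] = Dbaa$ca  (last char: 'a')
  sorted[2] = a$caDba  (last char: 'a')
  sorted[3] = aDbaa$c  (last char: 'c')
  sorted[4] = aa$caDb  (last char: 'b')
  sorted[5] = baa$caD  (last char: 'D')
  sorted[6] = caDbaa$  (last char: '$')
Last column: aaacbD$
Original string S is at sorted index 6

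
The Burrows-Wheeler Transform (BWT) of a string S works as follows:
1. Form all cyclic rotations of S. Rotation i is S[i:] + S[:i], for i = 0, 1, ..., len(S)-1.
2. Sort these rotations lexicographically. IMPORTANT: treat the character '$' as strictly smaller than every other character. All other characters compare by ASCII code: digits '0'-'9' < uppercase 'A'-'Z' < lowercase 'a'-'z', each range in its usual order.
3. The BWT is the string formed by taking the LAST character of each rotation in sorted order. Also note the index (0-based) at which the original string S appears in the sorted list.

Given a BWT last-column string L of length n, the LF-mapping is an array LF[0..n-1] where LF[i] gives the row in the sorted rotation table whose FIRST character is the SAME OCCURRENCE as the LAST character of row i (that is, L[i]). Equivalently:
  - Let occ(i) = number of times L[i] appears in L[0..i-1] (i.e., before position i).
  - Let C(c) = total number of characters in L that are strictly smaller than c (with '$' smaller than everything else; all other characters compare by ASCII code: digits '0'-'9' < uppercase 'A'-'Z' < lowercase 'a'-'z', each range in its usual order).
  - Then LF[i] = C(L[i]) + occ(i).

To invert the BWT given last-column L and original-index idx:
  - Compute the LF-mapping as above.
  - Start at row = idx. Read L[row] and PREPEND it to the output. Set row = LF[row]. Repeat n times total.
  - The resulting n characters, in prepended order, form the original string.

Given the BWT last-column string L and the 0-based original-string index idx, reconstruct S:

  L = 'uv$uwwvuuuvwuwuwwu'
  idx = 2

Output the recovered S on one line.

Answer: uuuwvvuwuuwwwwuvu$

Derivation:
LF mapping: 1 9 0 2 12 13 10 3 4 5 11 14 6 15 7 16 17 8
Walk LF starting at row 2, prepending L[row]:
  step 1: row=2, L[2]='$', prepend. Next row=LF[2]=0
  step 2: row=0, L[0]='u', prepend. Next row=LF[0]=1
  step 3: row=1, L[1]='v', prepend. Next row=LF[1]=9
  step 4: row=9, L[9]='u', prepend. Next row=LF[9]=5
  step 5: row=5, L[5]='w', prepend. Next row=LF[5]=13
  step 6: row=13, L[13]='w', prepend. Next row=LF[13]=15
  step 7: row=15, L[15]='w', prepend. Next row=LF[15]=16
  step 8: row=16, L[16]='w', prepend. Next row=LF[16]=17
  step 9: row=17, L[17]='u', prepend. Next row=LF[17]=8
  step 10: row=8, L[8]='u', prepend. Next row=LF[8]=4
  step 11: row=4, L[4]='w', prepend. Next row=LF[4]=12
  step 12: row=12, L[12]='u', prepend. Next row=LF[12]=6
  step 13: row=6, L[6]='v', prepend. Next row=LF[6]=10
  step 14: row=10, L[10]='v', prepend. Next row=LF[10]=11
  step 15: row=11, L[11]='w', prepend. Next row=LF[11]=14
  step 16: row=14, L[14]='u', prepend. Next row=LF[14]=7
  step 17: row=7, L[7]='u', prepend. Next row=LF[7]=3
  step 18: row=3, L[3]='u', prepend. Next row=LF[3]=2
Reversed output: uuuwvvuwuuwwwwuvu$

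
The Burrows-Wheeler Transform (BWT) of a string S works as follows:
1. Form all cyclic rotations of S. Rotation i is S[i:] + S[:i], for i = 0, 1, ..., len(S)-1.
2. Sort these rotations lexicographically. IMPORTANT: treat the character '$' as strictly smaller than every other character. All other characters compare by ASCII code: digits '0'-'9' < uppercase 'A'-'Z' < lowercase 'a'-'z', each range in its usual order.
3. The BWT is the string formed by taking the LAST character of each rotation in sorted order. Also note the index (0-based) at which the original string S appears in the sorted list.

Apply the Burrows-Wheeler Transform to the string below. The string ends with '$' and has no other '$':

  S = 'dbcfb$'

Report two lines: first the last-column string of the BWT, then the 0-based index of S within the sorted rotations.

Answer: bfdb$c
4

Derivation:
All 6 rotations (rotation i = S[i:]+S[:i]):
  rot[0] = dbcfb$
  rot[1] = bcfb$d
  rot[2] = cfb$db
  rot[3] = fb$dbc
  rot[4] = b$dbcf
  rot[5] = $dbcfb
Sorted (with $ < everything):
  sorted[0] = $dbcfb  (last char: 'b')
  sorted[1] = b$dbcf  (last char: 'f')
  sorted[2] = bcfb$d  (last char: 'd')
  sorted[3] = cfb$db  (last char: 'b')
  sorted[4] = dbcfb$  (last char: '$')
  sorted[5] = fb$dbc  (last char: 'c')
Last column: bfdb$c
Original string S is at sorted index 4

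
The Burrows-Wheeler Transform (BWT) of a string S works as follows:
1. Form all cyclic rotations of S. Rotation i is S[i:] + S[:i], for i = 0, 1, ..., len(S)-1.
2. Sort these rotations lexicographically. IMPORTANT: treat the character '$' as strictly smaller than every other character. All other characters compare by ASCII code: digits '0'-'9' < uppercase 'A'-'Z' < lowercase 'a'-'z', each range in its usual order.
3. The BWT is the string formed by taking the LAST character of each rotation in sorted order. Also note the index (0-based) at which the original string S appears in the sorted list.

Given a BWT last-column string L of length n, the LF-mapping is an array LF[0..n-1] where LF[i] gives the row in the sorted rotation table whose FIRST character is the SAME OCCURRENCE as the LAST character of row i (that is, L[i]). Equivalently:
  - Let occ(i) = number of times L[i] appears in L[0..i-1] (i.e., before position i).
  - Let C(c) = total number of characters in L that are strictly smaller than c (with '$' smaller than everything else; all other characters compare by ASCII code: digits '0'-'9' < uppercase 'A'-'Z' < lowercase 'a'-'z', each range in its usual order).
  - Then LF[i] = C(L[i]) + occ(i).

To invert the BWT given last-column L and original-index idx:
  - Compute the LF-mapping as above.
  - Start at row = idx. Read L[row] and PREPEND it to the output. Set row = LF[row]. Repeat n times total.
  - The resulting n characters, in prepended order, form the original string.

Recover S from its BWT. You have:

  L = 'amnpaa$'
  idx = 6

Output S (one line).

LF mapping: 1 4 5 6 2 3 0
Walk LF starting at row 6, prepending L[row]:
  step 1: row=6, L[6]='$', prepend. Next row=LF[6]=0
  step 2: row=0, L[0]='a', prepend. Next row=LF[0]=1
  step 3: row=1, L[1]='m', prepend. Next row=LF[1]=4
  step 4: row=4, L[4]='a', prepend. Next row=LF[4]=2
  step 5: row=2, L[2]='n', prepend. Next row=LF[2]=5
  step 6: row=5, L[5]='a', prepend. Next row=LF[5]=3
  step 7: row=3, L[3]='p', prepend. Next row=LF[3]=6
Reversed output: panama$

Answer: panama$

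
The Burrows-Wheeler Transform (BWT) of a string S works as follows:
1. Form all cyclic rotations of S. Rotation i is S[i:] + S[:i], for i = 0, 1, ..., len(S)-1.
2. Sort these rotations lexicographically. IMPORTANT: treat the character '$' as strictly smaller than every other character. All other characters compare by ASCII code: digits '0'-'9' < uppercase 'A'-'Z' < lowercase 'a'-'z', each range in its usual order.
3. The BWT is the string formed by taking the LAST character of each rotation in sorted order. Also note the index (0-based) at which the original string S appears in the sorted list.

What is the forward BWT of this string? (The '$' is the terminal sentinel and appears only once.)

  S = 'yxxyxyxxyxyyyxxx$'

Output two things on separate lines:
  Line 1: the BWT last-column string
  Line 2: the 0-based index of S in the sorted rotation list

Answer: xxxyyyyxxyy$xxxyx
11

Derivation:
All 17 rotations (rotation i = S[i:]+S[:i]):
  rot[0] = yxxyxyxxyxyyyxxx$
  rot[1] = xxyxyxxyxyyyxxx$y
  rot[2] = xyxyxxyxyyyxxx$yx
  rot[3] = yxyxxyxyyyxxx$yxx
  rot[4] = xyxxyxyyyxxx$yxxy
  rot[5] = yxxyxyyyxxx$yxxyx
  rot[6] = xxyxyyyxxx$yxxyxy
  rot[7] = xyxyyyxxx$yxxyxyx
  rot[8] = yxyyyxxx$yxxyxyxx
  rot[9] = xyyyxxx$yxxyxyxxy
  rot[10] = yyyxxx$yxxyxyxxyx
  rot[11] = yyxxx$yxxyxyxxyxy
  rot[12] = yxxx$yxxyxyxxyxyy
  rot[13] = xxx$yxxyxyxxyxyyy
  rot[14] = xx$yxxyxyxxyxyyyx
  rot[15] = x$yxxyxyxxyxyyyxx
  rot[16] = $yxxyxyxxyxyyyxxx
Sorted (with $ < everything):
  sorted[0] = $yxxyxyxxyxyyyxxx  (last char: 'x')
  sorted[1] = x$yxxyxyxxyxyyyxx  (last char: 'x')
  sorted[2] = xx$yxxyxyxxyxyyyx  (last char: 'x')
  sorted[3] = xxx$yxxyxyxxyxyyy  (last char: 'y')
  sorted[4] = xxyxyxxyxyyyxxx$y  (last char: 'y')
  sorted[5] = xxyxyyyxxx$yxxyxy  (last char: 'y')
  sorted[6] = xyxxyxyyyxxx$yxxy  (last char: 'y')
  sorted[7] = xyxyxxyxyyyxxx$yx  (last char: 'x')
  sorted[8] = xyxyyyxxx$yxxyxyx  (last char: 'x')
  sorted[9] = xyyyxxx$yxxyxyxxy  (last char: 'y')
  sorted[10] = yxxx$yxxyxyxxyxyy  (last char: 'y')
  sorted[11] = yxxyxyxxyxyyyxxx$  (last char: '$')
  sorted[12] = yxxyxyyyxxx$yxxyx  (last char: 'x')
  sorted[13] = yxyxxyxyyyxxx$yxx  (last char: 'x')
  sorted[14] = yxyyyxxx$yxxyxyxx  (last char: 'x')
  sorted[15] = yyxxx$yxxyxyxxyxy  (last char: 'y')
  sorted[16] = yyyxxx$yxxyxyxxyx  (last char: 'x')
Last column: xxxyyyyxxyy$xxxyx
Original string S is at sorted index 11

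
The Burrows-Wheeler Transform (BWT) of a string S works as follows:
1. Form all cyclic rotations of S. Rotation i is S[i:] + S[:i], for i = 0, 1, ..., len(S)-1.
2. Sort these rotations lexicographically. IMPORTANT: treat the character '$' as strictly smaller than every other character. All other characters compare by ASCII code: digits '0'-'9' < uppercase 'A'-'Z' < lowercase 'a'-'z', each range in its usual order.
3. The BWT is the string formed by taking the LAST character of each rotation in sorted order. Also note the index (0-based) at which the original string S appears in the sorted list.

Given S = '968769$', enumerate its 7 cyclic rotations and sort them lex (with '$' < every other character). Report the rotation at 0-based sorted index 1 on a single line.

Answer: 68769$9

Derivation:
All 7 rotations (rotation i = S[i:]+S[:i]):
  rot[0] = 968769$
  rot[1] = 68769$9
  rot[2] = 8769$96
  rot[3] = 769$968
  rot[4] = 69$9687
  rot[5] = 9$96876
  rot[6] = $968769
Sorted (with $ < everything):
  sorted[0] = $968769
  sorted[1] = 68769$9
  sorted[2] = 69$9687
  sorted[3] = 769$968
  sorted[4] = 8769$96
  sorted[5] = 9$96876
  sorted[6] = 968769$
sorted[1] = 68769$9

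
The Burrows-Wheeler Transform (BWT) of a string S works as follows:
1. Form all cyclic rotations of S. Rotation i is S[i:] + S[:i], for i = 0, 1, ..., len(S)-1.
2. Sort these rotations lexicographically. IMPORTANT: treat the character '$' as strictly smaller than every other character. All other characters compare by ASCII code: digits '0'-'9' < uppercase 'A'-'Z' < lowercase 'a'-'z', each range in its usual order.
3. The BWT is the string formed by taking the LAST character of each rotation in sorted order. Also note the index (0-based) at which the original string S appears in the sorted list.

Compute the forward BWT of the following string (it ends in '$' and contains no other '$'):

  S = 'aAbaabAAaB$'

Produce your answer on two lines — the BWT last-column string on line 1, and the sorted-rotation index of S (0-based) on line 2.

All 11 rotations (rotation i = S[i:]+S[:i]):
  rot[0] = aAbaabAAaB$
  rot[1] = AbaabAAaB$a
  rot[2] = baabAAaB$aA
  rot[3] = aabAAaB$aAb
  rot[4] = abAAaB$aAba
  rot[5] = bAAaB$aAbaa
  rot[6] = AAaB$aAbaab
  rot[7] = AaB$aAbaabA
  rot[8] = aB$aAbaabAA
  rot[9] = B$aAbaabAAa
  rot[10] = $aAbaabAAaB
Sorted (with $ < everything):
  sorted[0] = $aAbaabAAaB  (last char: 'B')
  sorted[1] = AAaB$aAbaab  (last char: 'b')
  sorted[2] = AaB$aAbaabA  (last char: 'A')
  sorted[3] = AbaabAAaB$a  (last char: 'a')
  sorted[4] = B$aAbaabAAa  (last char: 'a')
  sorted[5] = aAbaabAAaB$  (last char: '$')
  sorted[6] = aB$aAbaabAA  (last char: 'A')
  sorted[7] = aabAAaB$aAb  (last char: 'b')
  sorted[8] = abAAaB$aAba  (last char: 'a')
  sorted[9] = bAAaB$aAbaa  (last char: 'a')
  sorted[10] = baabAAaB$aA  (last char: 'A')
Last column: BbAaa$AbaaA
Original string S is at sorted index 5

Answer: BbAaa$AbaaA
5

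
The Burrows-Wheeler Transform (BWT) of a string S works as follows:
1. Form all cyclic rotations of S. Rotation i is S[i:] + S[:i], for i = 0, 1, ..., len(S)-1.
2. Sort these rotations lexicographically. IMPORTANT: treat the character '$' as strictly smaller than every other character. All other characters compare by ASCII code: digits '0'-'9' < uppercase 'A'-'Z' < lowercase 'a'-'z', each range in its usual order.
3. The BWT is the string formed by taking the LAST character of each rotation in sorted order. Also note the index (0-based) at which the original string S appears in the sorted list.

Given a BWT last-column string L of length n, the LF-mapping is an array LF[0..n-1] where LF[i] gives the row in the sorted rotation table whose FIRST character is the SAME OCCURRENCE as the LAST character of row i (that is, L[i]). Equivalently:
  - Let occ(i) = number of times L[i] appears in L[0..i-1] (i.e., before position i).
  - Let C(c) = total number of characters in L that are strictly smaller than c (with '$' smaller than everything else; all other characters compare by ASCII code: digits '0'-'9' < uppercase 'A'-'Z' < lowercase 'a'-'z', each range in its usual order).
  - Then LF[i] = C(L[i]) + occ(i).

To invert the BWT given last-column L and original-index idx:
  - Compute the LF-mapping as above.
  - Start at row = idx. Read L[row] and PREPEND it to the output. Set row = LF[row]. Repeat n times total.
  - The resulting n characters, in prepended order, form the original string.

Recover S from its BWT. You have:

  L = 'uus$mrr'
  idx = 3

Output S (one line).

Answer: rumsru$

Derivation:
LF mapping: 5 6 4 0 1 2 3
Walk LF starting at row 3, prepending L[row]:
  step 1: row=3, L[3]='$', prepend. Next row=LF[3]=0
  step 2: row=0, L[0]='u', prepend. Next row=LF[0]=5
  step 3: row=5, L[5]='r', prepend. Next row=LF[5]=2
  step 4: row=2, L[2]='s', prepend. Next row=LF[2]=4
  step 5: row=4, L[4]='m', prepend. Next row=LF[4]=1
  step 6: row=1, L[1]='u', prepend. Next row=LF[1]=6
  step 7: row=6, L[6]='r', prepend. Next row=LF[6]=3
Reversed output: rumsru$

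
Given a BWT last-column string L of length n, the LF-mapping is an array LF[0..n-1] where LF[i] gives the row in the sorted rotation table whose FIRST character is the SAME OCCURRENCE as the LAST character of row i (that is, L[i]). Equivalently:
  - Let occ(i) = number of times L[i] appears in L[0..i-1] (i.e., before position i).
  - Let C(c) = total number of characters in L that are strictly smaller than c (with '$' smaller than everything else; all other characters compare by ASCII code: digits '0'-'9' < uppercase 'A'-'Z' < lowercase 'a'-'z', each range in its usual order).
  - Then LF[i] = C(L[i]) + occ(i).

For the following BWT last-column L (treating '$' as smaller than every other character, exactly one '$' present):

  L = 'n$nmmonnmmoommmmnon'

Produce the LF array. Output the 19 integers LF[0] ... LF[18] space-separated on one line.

Answer: 9 0 10 1 2 15 11 12 3 4 16 17 5 6 7 8 13 18 14

Derivation:
Char counts: '$':1, 'm':8, 'n':6, 'o':4
C (first-col start): C('$')=0, C('m')=1, C('n')=9, C('o')=15
L[0]='n': occ=0, LF[0]=C('n')+0=9+0=9
L[1]='$': occ=0, LF[1]=C('$')+0=0+0=0
L[2]='n': occ=1, LF[2]=C('n')+1=9+1=10
L[3]='m': occ=0, LF[3]=C('m')+0=1+0=1
L[4]='m': occ=1, LF[4]=C('m')+1=1+1=2
L[5]='o': occ=0, LF[5]=C('o')+0=15+0=15
L[6]='n': occ=2, LF[6]=C('n')+2=9+2=11
L[7]='n': occ=3, LF[7]=C('n')+3=9+3=12
L[8]='m': occ=2, LF[8]=C('m')+2=1+2=3
L[9]='m': occ=3, LF[9]=C('m')+3=1+3=4
L[10]='o': occ=1, LF[10]=C('o')+1=15+1=16
L[11]='o': occ=2, LF[11]=C('o')+2=15+2=17
L[12]='m': occ=4, LF[12]=C('m')+4=1+4=5
L[13]='m': occ=5, LF[13]=C('m')+5=1+5=6
L[14]='m': occ=6, LF[14]=C('m')+6=1+6=7
L[15]='m': occ=7, LF[15]=C('m')+7=1+7=8
L[16]='n': occ=4, LF[16]=C('n')+4=9+4=13
L[17]='o': occ=3, LF[17]=C('o')+3=15+3=18
L[18]='n': occ=5, LF[18]=C('n')+5=9+5=14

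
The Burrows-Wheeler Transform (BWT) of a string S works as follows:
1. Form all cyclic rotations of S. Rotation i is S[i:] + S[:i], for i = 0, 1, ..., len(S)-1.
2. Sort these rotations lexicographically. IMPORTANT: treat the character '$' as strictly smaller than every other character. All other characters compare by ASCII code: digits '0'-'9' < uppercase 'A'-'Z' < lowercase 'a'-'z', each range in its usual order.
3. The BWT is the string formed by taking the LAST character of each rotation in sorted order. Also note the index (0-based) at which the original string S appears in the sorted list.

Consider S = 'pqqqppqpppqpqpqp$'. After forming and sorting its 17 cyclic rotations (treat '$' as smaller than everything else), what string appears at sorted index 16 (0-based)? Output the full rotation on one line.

Answer: qqqppqpppqpqpqp$p

Derivation:
All 17 rotations (rotation i = S[i:]+S[:i]):
  rot[0] = pqqqppqpppqpqpqp$
  rot[1] = qqqppqpppqpqpqp$p
  rot[2] = qqppqpppqpqpqp$pq
  rot[3] = qppqpppqpqpqp$pqq
  rot[4] = ppqpppqpqpqp$pqqq
  rot[5] = pqpppqpqpqp$pqqqp
  rot[6] = qpppqpqpqp$pqqqpp
  rot[7] = pppqpqpqp$pqqqppq
  rot[8] = ppqpqpqp$pqqqppqp
  rot[9] = pqpqpqp$pqqqppqpp
  rot[10] = qpqpqp$pqqqppqppp
  rot[11] = pqpqp$pqqqppqpppq
  rot[12] = qpqp$pqqqppqpppqp
  rot[13] = pqp$pqqqppqpppqpq
  rot[14] = qp$pqqqppqpppqpqp
  rot[15] = p$pqqqppqpppqpqpq
  rot[16] = $pqqqppqpppqpqpqp
Sorted (with $ < everything):
  sorted[0] = $pqqqppqpppqpqpqp
  sorted[1] = p$pqqqppqpppqpqpq
  sorted[2] = pppqpqpqp$pqqqppq
  sorted[3] = ppqpppqpqpqp$pqqq
  sorted[4] = ppqpqpqp$pqqqppqp
  sorted[5] = pqp$pqqqppqpppqpq
  sorted[6] = pqpppqpqpqp$pqqqp
  sorted[7] = pqpqp$pqqqppqpppq
  sorted[8] = pqpqpqp$pqqqppqpp
  sorted[9] = pqqqppqpppqpqpqp$
  sorted[10] = qp$pqqqppqpppqpqp
  sorted[11] = qpppqpqpqp$pqqqpp
  sorted[12] = qppqpppqpqpqp$pqq
  sorted[13] = qpqp$pqqqppqpppqp
  sorted[14] = qpqpqp$pqqqppqppp
  sorted[15] = qqppqpppqpqpqp$pq
  sorted[16] = qqqppqpppqpqpqp$p
sorted[16] = qqqppqpppqpqpqp$p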